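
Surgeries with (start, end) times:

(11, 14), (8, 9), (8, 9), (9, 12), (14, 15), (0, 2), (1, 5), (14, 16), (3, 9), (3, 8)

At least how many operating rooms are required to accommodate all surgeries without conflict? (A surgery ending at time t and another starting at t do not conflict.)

3

The answer is the maximum number of intervals overlapping at any instant.
Events (time:±→running): 0:+→1 1:+→2 2:-→1 3:+→2 3:+→3 … peak 3.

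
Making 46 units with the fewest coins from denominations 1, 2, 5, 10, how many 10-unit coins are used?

Greedy: take as many of the largest coin as possible, then repeat with the remainder.
46 = 4×10 + 1×5 + 1×1
Count of 10: 4

4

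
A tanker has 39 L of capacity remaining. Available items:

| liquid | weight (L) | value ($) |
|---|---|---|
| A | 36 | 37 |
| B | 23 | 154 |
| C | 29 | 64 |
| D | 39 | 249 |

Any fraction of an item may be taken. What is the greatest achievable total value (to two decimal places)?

Ratios (sorted): B 6.70, D 6.38, C 2.21, A 1.03
take B (23 @ 154); take 16/39 of D → 102.15. Capacity used 39/39.
Total value = 256.15

256.15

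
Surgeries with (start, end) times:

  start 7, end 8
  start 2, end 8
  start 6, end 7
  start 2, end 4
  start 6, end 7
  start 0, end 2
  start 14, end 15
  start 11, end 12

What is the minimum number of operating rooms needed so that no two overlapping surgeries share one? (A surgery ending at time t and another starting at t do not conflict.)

3

Count concurrent intervals with a sweep; the peak is the room count.
starts: [0, 2, 2, 6, 6, 7, 11, 14]
ends:   [2, 4, 7, 7, 8, 8, 12, 15]
s0→1 e2→0 s2→1 s2→2 e4→1 s6→2 s6→3  — peak 3.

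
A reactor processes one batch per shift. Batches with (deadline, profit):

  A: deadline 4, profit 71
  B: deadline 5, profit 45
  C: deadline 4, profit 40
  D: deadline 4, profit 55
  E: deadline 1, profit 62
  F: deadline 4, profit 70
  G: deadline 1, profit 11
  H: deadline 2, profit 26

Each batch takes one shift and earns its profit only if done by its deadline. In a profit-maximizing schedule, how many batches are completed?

5

By profit: A(d4,71), F(d4,70), E(d1,62), D(d4,55), B(d5,45), C(d4,40), H(d2,26), G(d1,11)
A→slot 4; F→slot 3; E→slot 1; D→slot 2; B→slot 5; C skipped; H skipped; G skipped.
5 of 8 scheduled.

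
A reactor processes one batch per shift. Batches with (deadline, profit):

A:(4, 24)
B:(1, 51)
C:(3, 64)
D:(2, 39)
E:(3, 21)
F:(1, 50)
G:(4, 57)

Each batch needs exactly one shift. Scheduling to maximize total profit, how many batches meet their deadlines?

Take jobs in profit order; each goes to the latest open slot no later than its deadline.
Profit order: C=64 G=57 B=51 F=50 D=39 A=24 E=21
Assign: C→slot 3, G→slot 4, B→slot 1, F skipped, D→slot 2, A skipped, E skipped.
Slots: [1:B] [2:D] [3:C] [4:G]
4 of 7 scheduled.

4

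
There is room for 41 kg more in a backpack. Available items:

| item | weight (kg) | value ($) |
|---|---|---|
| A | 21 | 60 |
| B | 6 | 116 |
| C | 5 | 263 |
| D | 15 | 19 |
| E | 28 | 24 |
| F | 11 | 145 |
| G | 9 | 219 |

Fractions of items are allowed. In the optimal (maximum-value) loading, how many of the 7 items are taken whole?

4

Greedy by value/weight ratio, highest first.
Order: C (263/5=52.60) > G (219/9=24.33) > B (116/6=19.33) > F (145/11=13.18) > A (60/21=2.86) > D (19/15=1.27) > E (24/28=0.86)
Fill: take C (5 @ 263) → take G (9 @ 219) → take B (6 @ 116) → take F (11 @ 145) → take 10/21 of A → 28.57; 41/41 used.
4 item(s) taken whole; one partial (take 10/21 of A).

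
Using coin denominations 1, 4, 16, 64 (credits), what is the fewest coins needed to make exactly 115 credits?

7

115 − 1×64→51 − 3×16→3 − 3×1→0
Total coins = 1 + 3 + 3 = 7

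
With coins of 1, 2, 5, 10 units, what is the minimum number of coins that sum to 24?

4

24 − 2×10→4 − 2×2→0
Total coins = 2 + 2 = 4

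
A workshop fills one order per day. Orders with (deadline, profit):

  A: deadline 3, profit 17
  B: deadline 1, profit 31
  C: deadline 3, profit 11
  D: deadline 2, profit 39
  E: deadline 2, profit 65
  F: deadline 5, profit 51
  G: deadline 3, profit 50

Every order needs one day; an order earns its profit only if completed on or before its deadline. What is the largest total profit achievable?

205

Sort by profit descending; place each in the latest free slot ≤ its deadline.
Profit order: E=65 F=51 G=50 D=39 B=31 A=17 C=11
Assign: E→slot 2, F→slot 5, G→slot 3, D→slot 1, B skipped, A skipped, C skipped.
Slots: [1:D] [2:E] [3:G] [5:F]
Profit = 39 + 65 + 50 + 51 = 205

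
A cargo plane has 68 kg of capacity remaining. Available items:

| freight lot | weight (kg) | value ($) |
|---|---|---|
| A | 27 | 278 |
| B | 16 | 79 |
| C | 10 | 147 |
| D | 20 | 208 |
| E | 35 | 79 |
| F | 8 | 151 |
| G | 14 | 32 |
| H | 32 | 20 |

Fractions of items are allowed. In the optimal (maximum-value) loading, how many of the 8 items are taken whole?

Greedy by value/weight ratio, highest first.
Ratios (sorted): F 18.88, C 14.70, D 10.40, A 10.30, B 4.94, G 2.29, E 2.26, H 0.62
take F (8 @ 151); take C (10 @ 147); take D (20 @ 208); take A (27 @ 278); take 3/16 of B → 14.81. Capacity used 68/68.
4 item(s) taken whole; one partial (take 3/16 of B).

4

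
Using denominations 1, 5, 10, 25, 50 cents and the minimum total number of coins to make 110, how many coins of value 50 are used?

2

110 − 2×50→10 − 1×10→0
Count of 50: 2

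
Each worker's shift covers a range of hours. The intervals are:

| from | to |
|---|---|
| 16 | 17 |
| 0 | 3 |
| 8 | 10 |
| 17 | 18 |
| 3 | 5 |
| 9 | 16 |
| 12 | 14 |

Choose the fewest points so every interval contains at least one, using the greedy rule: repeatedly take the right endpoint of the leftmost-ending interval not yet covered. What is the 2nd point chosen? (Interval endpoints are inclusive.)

10

Process intervals by earliest right end; each time one isn't hit yet, stab at its right endpoint.
Sorted: [0,3] [3,5] [8,10] [12,14] [9,16] [16,17] [17,18]
{[0,3],[3,5]} hit by 3; {[8,10]} hit by 10; {[12,14],[9,16]} hit by 14; {[16,17],[17,18]} hit by 17.
Points: 3, 10, 14, 17 (4 total).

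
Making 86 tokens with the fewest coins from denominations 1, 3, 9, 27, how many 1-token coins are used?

86 − 3×27→5 − 1×3→2 − 2×1→0
Count of 1: 2

2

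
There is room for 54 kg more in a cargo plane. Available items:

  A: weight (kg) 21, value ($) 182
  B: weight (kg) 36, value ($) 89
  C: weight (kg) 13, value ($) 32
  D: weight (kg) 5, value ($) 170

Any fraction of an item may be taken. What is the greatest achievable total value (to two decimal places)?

421.22

Order: D (170/5=34.00) > A (182/21=8.67) > B (89/36=2.47) > C (32/13=2.46)
Fill: take D (5 @ 170) → take A (21 @ 182) → take 28/36 of B → 69.22; 54/54 used.
Total value = 421.22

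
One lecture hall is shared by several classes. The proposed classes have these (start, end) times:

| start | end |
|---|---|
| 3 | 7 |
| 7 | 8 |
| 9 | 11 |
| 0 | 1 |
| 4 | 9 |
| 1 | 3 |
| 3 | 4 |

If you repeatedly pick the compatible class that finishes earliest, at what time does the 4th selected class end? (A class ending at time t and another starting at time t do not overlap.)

Sorted by end: (0,1)  (1,3)  (3,4)  (3,7)  (7,8)  (4,9)  (9,11)
take (0,1); take (1,3); take (3,4); skip (3,7); take (7,8); take (9,11).
Selected: (0,1) (1,3) (3,4) (7,8) (9,11)

8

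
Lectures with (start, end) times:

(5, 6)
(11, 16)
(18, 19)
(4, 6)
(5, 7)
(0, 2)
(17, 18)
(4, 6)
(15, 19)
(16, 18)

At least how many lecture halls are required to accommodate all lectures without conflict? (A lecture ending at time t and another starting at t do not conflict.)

4

Count concurrent intervals with a sweep; the peak is the room count.
Events (time:±→running): 0:+→1 2:-→0 4:+→1 4:+→2 5:+→3 5:+→4 … peak 4.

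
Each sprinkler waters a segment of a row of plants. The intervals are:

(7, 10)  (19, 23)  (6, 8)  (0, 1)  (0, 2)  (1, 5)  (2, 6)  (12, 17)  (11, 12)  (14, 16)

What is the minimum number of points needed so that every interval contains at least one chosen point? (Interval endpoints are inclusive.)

Sort by right endpoint; whenever an interval is uncovered, place a point at its right end.
By right end: [0,1]  [0,2]  [1,5]  [2,6]  [6,8]  [7,10]  [11,12]  [14,16]  [12,17]  [19,23]
[0,1] uncovered → point at 1; [2,6] uncovered → point at 6; [7,10] uncovered → point at 10; [11,12] uncovered → point at 12; [14,16] uncovered → point at 16; [19,23] uncovered → point at 23.
Points: 1, 6, 10, 12, 16, 23 (6 total).

6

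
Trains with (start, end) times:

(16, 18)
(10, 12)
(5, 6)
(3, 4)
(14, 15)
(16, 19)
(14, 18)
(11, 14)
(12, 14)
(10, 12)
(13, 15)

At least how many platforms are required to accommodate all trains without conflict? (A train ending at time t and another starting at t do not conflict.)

3

The answer is the maximum number of intervals overlapping at any instant.
Events (time:±→running): 3:+→1 4:-→0 5:+→1 6:-→0 10:+→1 10:+→2 11:+→3 … peak 3.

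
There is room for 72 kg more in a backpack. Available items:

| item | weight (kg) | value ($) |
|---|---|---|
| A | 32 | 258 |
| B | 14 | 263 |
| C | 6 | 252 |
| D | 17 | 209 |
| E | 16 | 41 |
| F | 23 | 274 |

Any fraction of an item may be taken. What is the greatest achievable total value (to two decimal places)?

Order: C (252/6=42.00) > B (263/14=18.79) > D (209/17=12.29) > F (274/23=11.91) > A (258/32=8.06) > E (41/16=2.56)
Fill: take C (6 @ 252) → take B (14 @ 263) → take D (17 @ 209) → take F (23 @ 274) → take 12/32 of A → 96.75; 72/72 used.
Total value = 1094.75

1094.75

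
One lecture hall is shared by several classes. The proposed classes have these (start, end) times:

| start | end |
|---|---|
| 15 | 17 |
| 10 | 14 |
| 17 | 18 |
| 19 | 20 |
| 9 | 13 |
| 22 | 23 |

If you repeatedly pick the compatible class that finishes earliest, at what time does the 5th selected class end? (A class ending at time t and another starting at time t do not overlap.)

23

Sorted by end: (9,13)  (10,14)  (15,17)  (17,18)  (19,20)  (22,23)
take (9,13); take (15,17); take (17,18); take (19,20); take (22,23).
Selected: (9,13) (15,17) (17,18) (19,20) (22,23)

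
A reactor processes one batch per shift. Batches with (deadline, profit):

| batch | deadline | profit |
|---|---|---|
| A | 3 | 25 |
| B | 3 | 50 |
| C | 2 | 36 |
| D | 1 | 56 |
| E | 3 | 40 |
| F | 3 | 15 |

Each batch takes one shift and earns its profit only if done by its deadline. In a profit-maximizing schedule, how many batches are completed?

Take jobs in profit order; each goes to the latest open slot no later than its deadline.
By profit: D(d1,56), B(d3,50), E(d3,40), C(d2,36), A(d3,25), F(d3,15)
D→slot 1; B→slot 3; E→slot 2; C skipped; A skipped; F skipped.
3 of 6 scheduled.

3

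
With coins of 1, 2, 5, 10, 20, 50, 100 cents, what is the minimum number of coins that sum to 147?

Use the largest denomination that fits, subtract, and repeat.
147 − 1×100→47 − 2×20→7 − 1×5→2 − 1×2→0
Total coins = 1 + 2 + 1 + 1 = 5

5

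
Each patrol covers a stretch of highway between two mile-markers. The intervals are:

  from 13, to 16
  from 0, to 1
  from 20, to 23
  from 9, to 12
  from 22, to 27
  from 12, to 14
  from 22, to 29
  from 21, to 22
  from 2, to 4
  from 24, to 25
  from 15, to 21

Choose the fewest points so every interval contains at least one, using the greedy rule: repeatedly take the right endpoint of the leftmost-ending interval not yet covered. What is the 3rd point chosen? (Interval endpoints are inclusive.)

By right end: [0,1]  [2,4]  [9,12]  [12,14]  [13,16]  [15,21]  [21,22]  [20,23]  [24,25]  [22,27]  [22,29]
[0,1] uncovered → point at 1; [2,4] uncovered → point at 4; [9,12] uncovered → point at 12; [13,16] uncovered → point at 16; [21,22] uncovered → point at 22; [24,25] uncovered → point at 25.
Points: 1, 4, 12, 16, 22, 25 (6 total).

12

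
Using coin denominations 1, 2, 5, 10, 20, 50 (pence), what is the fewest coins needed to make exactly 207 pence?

6

Greedy: take as many of the largest coin as possible, then repeat with the remainder.
207 = 4×50 + 1×5 + 1×2
Total coins = 4 + 1 + 1 = 6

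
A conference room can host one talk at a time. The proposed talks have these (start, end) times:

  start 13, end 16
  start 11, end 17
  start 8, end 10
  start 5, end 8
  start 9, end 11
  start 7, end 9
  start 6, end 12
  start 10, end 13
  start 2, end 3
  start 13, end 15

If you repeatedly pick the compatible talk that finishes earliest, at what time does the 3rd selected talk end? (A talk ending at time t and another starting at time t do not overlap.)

10

Sort by end time and greedily take each interval whose start is ≥ the last chosen end.
Sorted by end: (2,3)  (5,8)  (7,9)  (8,10)  (9,11)  (6,12)  (10,13)  (13,15)  (13,16)  (11,17)
take (2,3); take (5,8); take (8,10); skip (6,12); take (10,13); take (13,15).
Selected: (2,3) (5,8) (8,10) (10,13) (13,15)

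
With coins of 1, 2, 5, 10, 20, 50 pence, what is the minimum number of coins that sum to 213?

213 − 4×50→13 − 1×10→3 − 1×2→1 − 1×1→0
Total coins = 4 + 1 + 1 + 1 = 7

7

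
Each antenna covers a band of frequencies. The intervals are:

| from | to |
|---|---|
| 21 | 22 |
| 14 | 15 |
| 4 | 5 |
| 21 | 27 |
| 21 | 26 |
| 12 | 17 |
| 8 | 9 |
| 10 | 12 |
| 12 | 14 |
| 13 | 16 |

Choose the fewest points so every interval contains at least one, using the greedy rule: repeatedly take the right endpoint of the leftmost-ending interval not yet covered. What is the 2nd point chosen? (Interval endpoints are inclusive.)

Sort by right endpoint; whenever an interval is uncovered, place a point at its right end.
By right end: [4,5]  [8,9]  [10,12]  [12,14]  [14,15]  [13,16]  [12,17]  [21,22]  [21,26]  [21,27]
[4,5] uncovered → point at 5; [8,9] uncovered → point at 9; [10,12] uncovered → point at 12; [14,15] uncovered → point at 15; [21,22] uncovered → point at 22.
Points: 5, 9, 12, 15, 22 (5 total).

9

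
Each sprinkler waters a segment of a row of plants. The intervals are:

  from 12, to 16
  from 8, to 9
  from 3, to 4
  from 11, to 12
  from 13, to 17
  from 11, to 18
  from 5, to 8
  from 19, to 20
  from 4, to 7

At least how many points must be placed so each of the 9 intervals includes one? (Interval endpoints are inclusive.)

Sort by right endpoint; whenever an interval is uncovered, place a point at its right end.
By right end: [3,4]  [4,7]  [5,8]  [8,9]  [11,12]  [12,16]  [13,17]  [11,18]  [19,20]
[3,4] uncovered → point at 4; [5,8] uncovered → point at 8; [11,12] uncovered → point at 12; [13,17] uncovered → point at 17; [19,20] uncovered → point at 20.
Points: 4, 8, 12, 17, 20 (5 total).

5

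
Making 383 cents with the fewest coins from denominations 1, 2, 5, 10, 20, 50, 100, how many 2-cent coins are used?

383 − 3×100→83 − 1×50→33 − 1×20→13 − 1×10→3 − 1×2→1 − 1×1→0
Count of 2: 1

1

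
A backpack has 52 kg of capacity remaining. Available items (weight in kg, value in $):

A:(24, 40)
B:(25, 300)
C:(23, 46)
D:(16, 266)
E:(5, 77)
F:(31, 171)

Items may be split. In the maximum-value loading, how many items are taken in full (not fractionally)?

Ratios (sorted): D 16.62, E 15.40, B 12.00, F 5.52, C 2.00, A 1.67
take D (16 @ 266); take E (5 @ 77); take B (25 @ 300); take 6/31 of F → 33.10. Capacity used 52/52.
3 item(s) taken whole; one partial (take 6/31 of F).

3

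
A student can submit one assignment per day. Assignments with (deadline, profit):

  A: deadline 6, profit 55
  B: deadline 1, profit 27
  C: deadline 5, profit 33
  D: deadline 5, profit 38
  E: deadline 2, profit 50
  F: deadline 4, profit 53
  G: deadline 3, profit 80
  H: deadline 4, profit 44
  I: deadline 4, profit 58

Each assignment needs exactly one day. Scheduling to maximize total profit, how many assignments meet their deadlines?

By profit: G(d3,80), I(d4,58), A(d6,55), F(d4,53), E(d2,50), H(d4,44), D(d5,38), C(d5,33), B(d1,27)
G→slot 3; I→slot 4; A→slot 6; F→slot 2; E→slot 1; H skipped; D→slot 5; C skipped; B skipped.
6 of 9 scheduled.

6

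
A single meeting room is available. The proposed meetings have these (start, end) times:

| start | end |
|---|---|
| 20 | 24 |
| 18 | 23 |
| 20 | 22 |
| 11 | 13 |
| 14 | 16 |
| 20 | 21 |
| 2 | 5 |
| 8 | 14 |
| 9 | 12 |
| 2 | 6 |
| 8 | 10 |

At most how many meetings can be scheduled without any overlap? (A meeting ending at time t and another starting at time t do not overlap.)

Greedy by earliest finish: after sorting by end time, pick each interval compatible with the last pick.
By end time: (2,5), (2,6), (8,10), (9,12), (11,13), (8,14), (14,16), (20,21), (20,22), (18,23), (20,24).
Pick (2,5); next start ≥ 5 → (8,10); next start ≥ 10 → (11,13); next start ≥ 13 → (14,16); next start ≥ 16 → (20,21).
Selected 5 meetings.

5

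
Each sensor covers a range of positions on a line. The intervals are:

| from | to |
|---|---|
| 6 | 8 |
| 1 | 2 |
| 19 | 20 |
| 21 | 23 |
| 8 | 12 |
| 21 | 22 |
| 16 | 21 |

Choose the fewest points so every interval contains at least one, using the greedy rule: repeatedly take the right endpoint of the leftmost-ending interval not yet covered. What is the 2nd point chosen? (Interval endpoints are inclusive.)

Sort by right endpoint; whenever an interval is uncovered, place a point at its right end.
Sorted: [1,2] [6,8] [8,12] [19,20] [16,21] [21,22] [21,23]
{[1,2]} hit by 2; {[6,8],[8,12]} hit by 8; {[19,20],[16,21]} hit by 20; {[21,22],[21,23]} hit by 22.
Points: 2, 8, 20, 22 (4 total).

8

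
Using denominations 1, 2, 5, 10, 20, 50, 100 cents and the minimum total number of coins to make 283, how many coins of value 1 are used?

1

Use the largest denomination that fits, subtract, and repeat.
283 − 2×100→83 − 1×50→33 − 1×20→13 − 1×10→3 − 1×2→1 − 1×1→0
Count of 1: 1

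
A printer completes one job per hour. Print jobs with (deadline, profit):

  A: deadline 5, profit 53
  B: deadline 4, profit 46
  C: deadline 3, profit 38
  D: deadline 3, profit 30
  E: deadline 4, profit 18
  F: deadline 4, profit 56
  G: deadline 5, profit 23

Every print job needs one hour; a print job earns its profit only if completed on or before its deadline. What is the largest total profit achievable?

By profit: F(d4,56), A(d5,53), B(d4,46), C(d3,38), D(d3,30), G(d5,23), E(d4,18)
F→slot 4; A→slot 5; B→slot 3; C→slot 2; D→slot 1; G skipped; E skipped.
Profit = 30 + 38 + 46 + 56 + 53 = 223

223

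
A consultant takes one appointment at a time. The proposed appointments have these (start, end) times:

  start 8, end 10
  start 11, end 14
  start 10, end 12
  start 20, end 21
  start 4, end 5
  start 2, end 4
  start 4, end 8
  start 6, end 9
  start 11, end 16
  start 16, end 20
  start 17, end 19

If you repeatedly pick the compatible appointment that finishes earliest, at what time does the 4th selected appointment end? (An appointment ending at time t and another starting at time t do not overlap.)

12

By end time: (2,4), (4,5), (4,8), (6,9), (8,10), (10,12), (11,14), (11,16), (17,19), (16,20), (20,21).
Pick (2,4); next start ≥ 4 → (4,5); next start ≥ 5 → (6,9); next start ≥ 9 → (10,12); next start ≥ 12 → (17,19); next start ≥ 19 → (20,21).
Selected: (2,4) (4,5) (6,9) (10,12) (17,19) (20,21)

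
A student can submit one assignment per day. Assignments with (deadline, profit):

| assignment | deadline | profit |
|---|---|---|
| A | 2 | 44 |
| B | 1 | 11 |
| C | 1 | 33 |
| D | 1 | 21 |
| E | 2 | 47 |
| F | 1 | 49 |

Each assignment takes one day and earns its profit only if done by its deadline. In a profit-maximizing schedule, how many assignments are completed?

2

By profit: F(d1,49), E(d2,47), A(d2,44), C(d1,33), D(d1,21), B(d1,11)
F→slot 1; E→slot 2; A skipped; C skipped; D skipped; B skipped.
2 of 6 scheduled.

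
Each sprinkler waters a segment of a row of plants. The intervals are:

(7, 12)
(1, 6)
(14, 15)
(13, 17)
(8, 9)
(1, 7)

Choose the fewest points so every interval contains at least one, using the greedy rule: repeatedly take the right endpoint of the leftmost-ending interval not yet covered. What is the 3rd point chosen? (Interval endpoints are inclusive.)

15

Sort by right endpoint; whenever an interval is uncovered, place a point at its right end.
By right end: [1,6]  [1,7]  [8,9]  [7,12]  [14,15]  [13,17]
[1,6] uncovered → point at 6; [8,9] uncovered → point at 9; [14,15] uncovered → point at 15.
Points: 6, 9, 15 (3 total).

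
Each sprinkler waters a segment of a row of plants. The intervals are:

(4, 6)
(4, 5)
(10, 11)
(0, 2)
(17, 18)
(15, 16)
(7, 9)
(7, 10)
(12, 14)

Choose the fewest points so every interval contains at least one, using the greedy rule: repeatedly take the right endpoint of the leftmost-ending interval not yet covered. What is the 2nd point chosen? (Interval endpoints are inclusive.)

5

Process intervals by earliest right end; each time one isn't hit yet, stab at its right endpoint.
Sorted: [0,2] [4,5] [4,6] [7,9] [7,10] [10,11] [12,14] [15,16] [17,18]
{[0,2]} hit by 2; {[4,5],[4,6]} hit by 5; {[7,9],[7,10]} hit by 9; {[10,11]} hit by 11; {[12,14]} hit by 14; {[15,16]} hit by 16; {[17,18]} hit by 18.
Points: 2, 5, 9, 11, 14, 16, 18 (7 total).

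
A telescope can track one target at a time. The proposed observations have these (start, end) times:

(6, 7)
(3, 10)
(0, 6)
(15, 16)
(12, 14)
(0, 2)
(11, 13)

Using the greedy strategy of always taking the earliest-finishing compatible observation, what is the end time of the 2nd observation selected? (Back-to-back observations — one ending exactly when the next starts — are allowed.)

Order by finish time; keep every interval that doesn't clash with the previous kept one.
Sorted by end: (0,2)  (0,6)  (6,7)  (3,10)  (11,13)  (12,14)  (15,16)
take (0,2); skip (0,6); take (6,7); take (11,13); take (15,16).
Selected: (0,2) (6,7) (11,13) (15,16)

7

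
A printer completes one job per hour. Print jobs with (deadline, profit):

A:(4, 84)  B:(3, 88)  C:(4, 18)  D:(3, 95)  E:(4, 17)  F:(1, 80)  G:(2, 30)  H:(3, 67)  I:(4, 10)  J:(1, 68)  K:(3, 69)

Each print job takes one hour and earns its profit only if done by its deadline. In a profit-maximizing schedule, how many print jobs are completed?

Sort by profit descending; place each in the latest free slot ≤ its deadline.
By profit: D(d3,95), B(d3,88), A(d4,84), F(d1,80), K(d3,69), J(d1,68), H(d3,67), G(d2,30), C(d4,18), E(d4,17), I(d4,10)
D→slot 3; B→slot 2; A→slot 4; F→slot 1; K skipped; J skipped; H skipped; G skipped; C skipped; E skipped; I skipped.
4 of 11 scheduled.

4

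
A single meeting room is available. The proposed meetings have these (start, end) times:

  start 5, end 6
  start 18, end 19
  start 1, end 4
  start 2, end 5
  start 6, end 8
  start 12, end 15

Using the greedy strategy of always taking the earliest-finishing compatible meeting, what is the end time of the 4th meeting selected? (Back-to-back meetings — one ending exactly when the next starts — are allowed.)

15

Order by finish time; keep every interval that doesn't clash with the previous kept one.
By end time: (1,4), (2,5), (5,6), (6,8), (12,15), (18,19).
Pick (1,4); next start ≥ 4 → (5,6); next start ≥ 6 → (6,8); next start ≥ 8 → (12,15); next start ≥ 15 → (18,19).
Selected: (1,4) (5,6) (6,8) (12,15) (18,19)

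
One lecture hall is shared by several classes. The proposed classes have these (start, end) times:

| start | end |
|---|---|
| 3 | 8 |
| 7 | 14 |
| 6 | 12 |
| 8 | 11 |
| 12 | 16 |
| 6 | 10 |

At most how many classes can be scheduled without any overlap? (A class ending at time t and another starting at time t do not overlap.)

Order by finish time; keep every interval that doesn't clash with the previous kept one.
Sorted by end: (3,8)  (6,10)  (8,11)  (6,12)  (7,14)  (12,16)
take (3,8); take (8,11); take (12,16).
Selected 3 classes.

3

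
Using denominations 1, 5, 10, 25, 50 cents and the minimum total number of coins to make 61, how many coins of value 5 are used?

Greedy: take as many of the largest coin as possible, then repeat with the remainder.
61 − 1×50→11 − 1×10→1 − 1×1→0
Count of 5: 0

0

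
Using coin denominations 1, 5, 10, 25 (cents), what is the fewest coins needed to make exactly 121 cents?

Greedy: take as many of the largest coin as possible, then repeat with the remainder.
121 − 4×25→21 − 2×10→1 − 1×1→0
Total coins = 4 + 2 + 1 = 7

7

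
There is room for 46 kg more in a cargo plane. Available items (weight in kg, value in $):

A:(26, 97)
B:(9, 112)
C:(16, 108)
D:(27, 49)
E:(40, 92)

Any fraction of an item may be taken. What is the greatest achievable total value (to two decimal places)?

Ratios (sorted): B 12.44, C 6.75, A 3.73, E 2.30, D 1.81
take B (9 @ 112); take C (16 @ 108); take 21/26 of A → 78.35. Capacity used 46/46.
Total value = 298.35

298.35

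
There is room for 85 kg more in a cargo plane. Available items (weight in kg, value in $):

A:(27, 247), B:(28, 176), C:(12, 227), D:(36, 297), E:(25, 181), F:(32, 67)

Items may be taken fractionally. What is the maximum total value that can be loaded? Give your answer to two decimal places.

Ratios (sorted): C 18.92, A 9.15, D 8.25, E 7.24, B 6.29, F 2.09
take C (12 @ 227); take A (27 @ 247); take D (36 @ 297); take 10/25 of E → 72.40. Capacity used 85/85.
Total value = 843.40

843.40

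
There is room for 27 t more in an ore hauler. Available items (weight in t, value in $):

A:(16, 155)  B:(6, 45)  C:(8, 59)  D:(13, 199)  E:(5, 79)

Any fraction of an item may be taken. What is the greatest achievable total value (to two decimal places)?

365.19

Sort by value per unit weight and fill in that order.
Order: E (79/5=15.80) > D (199/13=15.31) > A (155/16=9.69) > B (45/6=7.50) > C (59/8=7.38)
Fill: take E (5 @ 79) → take D (13 @ 199) → take 9/16 of A → 87.19; 27/27 used.
Total value = 365.19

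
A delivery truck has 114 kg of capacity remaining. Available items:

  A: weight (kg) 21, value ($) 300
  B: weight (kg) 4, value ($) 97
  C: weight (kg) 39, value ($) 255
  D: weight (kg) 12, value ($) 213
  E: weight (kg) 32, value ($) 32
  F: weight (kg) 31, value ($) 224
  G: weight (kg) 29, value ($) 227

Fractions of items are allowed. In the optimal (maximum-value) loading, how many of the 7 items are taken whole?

5

Ratios (sorted): B 24.25, D 17.75, A 14.29, G 7.83, F 7.23, C 6.54, E 1.00
take B (4 @ 97); take D (12 @ 213); take A (21 @ 300); take G (29 @ 227); take F (31 @ 224); take 17/39 of C → 111.15. Capacity used 114/114.
5 item(s) taken whole; one partial (take 17/39 of C).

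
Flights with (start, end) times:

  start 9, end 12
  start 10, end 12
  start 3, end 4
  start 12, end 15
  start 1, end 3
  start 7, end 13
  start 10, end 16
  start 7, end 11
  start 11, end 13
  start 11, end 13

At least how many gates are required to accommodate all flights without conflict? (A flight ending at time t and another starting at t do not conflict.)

6

The answer is the maximum number of intervals overlapping at any instant.
Events (time:±→running): 1:+→1 3:-→0 3:+→1 4:-→0 7:+→1 7:+→2 9:+→3 10:+→4 10:+→5 11:-→4 11:+→5 11:+→6 … peak 6.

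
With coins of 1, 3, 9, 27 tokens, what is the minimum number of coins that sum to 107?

107 = 3×27 + 2×9 + 2×3 + 2×1
Total coins = 3 + 2 + 2 + 2 = 9

9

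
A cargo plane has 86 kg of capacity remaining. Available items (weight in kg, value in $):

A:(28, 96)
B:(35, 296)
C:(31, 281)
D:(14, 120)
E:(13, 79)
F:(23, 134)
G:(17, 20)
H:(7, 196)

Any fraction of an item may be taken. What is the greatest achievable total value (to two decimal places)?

Order: H (196/7=28.00) > C (281/31=9.06) > D (120/14=8.57) > B (296/35=8.46) > E (79/13=6.08) > F (134/23=5.83) > A (96/28=3.43) > G (20/17=1.18)
Fill: take H (7 @ 196) → take C (31 @ 281) → take D (14 @ 120) → take 34/35 of B → 287.54; 86/86 used.
Total value = 884.54

884.54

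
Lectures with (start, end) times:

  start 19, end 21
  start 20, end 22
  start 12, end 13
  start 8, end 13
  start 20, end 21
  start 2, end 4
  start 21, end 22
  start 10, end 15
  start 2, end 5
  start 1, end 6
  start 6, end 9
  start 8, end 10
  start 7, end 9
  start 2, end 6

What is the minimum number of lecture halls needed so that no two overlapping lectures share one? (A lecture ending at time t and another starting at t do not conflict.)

4

The answer is the maximum number of intervals overlapping at any instant.
starts: [1, 2, 2, 2, 6, 7, 8, 8, 10, 12, 19, 20, 20, 21]
ends:   [4, 5, 6, 6, 9, 9, 10, 13, 13, 15, 21, 21, 22, 22]
s1→1 s2→2 s2→3 s2→4  — peak 4.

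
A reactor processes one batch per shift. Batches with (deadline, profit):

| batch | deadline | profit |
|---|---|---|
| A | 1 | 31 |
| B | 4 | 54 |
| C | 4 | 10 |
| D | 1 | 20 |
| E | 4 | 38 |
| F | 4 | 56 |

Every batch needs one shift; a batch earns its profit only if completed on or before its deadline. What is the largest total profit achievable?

179

Take jobs in profit order; each goes to the latest open slot no later than its deadline.
By profit: F(d4,56), B(d4,54), E(d4,38), A(d1,31), D(d1,20), C(d4,10)
F→slot 4; B→slot 3; E→slot 2; A→slot 1; D skipped; C skipped.
Profit = 31 + 38 + 54 + 56 = 179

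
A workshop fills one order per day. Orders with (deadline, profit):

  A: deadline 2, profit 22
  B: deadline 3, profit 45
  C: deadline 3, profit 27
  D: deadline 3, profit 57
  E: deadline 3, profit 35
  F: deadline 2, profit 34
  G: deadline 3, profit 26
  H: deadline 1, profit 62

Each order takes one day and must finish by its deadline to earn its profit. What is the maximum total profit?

164

Sort by profit descending; place each in the latest free slot ≤ its deadline.
By profit: H(d1,62), D(d3,57), B(d3,45), E(d3,35), F(d2,34), C(d3,27), G(d3,26), A(d2,22)
H→slot 1; D→slot 3; B→slot 2; E skipped; F skipped; C skipped; G skipped; A skipped.
Profit = 62 + 45 + 57 = 164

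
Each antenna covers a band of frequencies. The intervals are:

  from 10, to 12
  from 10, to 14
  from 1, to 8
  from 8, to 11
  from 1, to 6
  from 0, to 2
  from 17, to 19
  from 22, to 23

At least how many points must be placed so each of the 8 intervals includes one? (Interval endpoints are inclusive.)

By right end: [0,2]  [1,6]  [1,8]  [8,11]  [10,12]  [10,14]  [17,19]  [22,23]
[0,2] uncovered → point at 2; [8,11] uncovered → point at 11; [17,19] uncovered → point at 19; [22,23] uncovered → point at 23.
Points: 2, 11, 19, 23 (4 total).

4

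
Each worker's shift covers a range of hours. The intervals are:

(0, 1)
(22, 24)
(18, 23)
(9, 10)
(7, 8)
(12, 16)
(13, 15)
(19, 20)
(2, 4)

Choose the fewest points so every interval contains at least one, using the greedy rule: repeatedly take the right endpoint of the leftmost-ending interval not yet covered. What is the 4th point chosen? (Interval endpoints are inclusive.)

10

By right end: [0,1]  [2,4]  [7,8]  [9,10]  [13,15]  [12,16]  [19,20]  [18,23]  [22,24]
[0,1] uncovered → point at 1; [2,4] uncovered → point at 4; [7,8] uncovered → point at 8; [9,10] uncovered → point at 10; [13,15] uncovered → point at 15; [19,20] uncovered → point at 20; [22,24] uncovered → point at 24.
Points: 1, 4, 8, 10, 15, 20, 24 (7 total).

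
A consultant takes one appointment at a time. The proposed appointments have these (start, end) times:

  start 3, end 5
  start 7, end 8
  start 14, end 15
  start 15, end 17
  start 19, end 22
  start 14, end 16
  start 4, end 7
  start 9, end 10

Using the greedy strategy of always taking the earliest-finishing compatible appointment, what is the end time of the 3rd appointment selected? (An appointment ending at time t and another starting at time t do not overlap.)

Order by finish time; keep every interval that doesn't clash with the previous kept one.
By end time: (3,5), (4,7), (7,8), (9,10), (14,15), (14,16), (15,17), (19,22).
Pick (3,5); next start ≥ 5 → (7,8); next start ≥ 8 → (9,10); next start ≥ 10 → (14,15); next start ≥ 15 → (15,17); next start ≥ 17 → (19,22).
Selected: (3,5) (7,8) (9,10) (14,15) (15,17) (19,22)

10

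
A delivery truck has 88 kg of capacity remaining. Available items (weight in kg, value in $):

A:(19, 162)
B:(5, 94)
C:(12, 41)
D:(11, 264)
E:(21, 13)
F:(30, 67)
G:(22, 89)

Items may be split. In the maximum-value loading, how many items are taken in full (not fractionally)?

5

Sort by value per unit weight and fill in that order.
Order: D (264/11=24.00) > B (94/5=18.80) > A (162/19=8.53) > G (89/22=4.05) > C (41/12=3.42) > F (67/30=2.23) > E (13/21=0.62)
Fill: take D (11 @ 264) → take B (5 @ 94) → take A (19 @ 162) → take G (22 @ 89) → take C (12 @ 41) → take 19/30 of F → 42.43; 88/88 used.
5 item(s) taken whole; one partial (take 19/30 of F).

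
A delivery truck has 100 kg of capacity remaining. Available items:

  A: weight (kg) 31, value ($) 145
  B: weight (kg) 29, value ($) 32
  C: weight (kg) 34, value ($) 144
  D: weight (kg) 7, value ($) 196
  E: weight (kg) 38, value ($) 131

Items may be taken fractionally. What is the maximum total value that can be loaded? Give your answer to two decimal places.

Greedy by value/weight ratio, highest first.
Ratios (sorted): D 28.00, A 4.68, C 4.24, E 3.45, B 1.10
take D (7 @ 196); take A (31 @ 145); take C (34 @ 144); take 28/38 of E → 96.53. Capacity used 100/100.
Total value = 581.53

581.53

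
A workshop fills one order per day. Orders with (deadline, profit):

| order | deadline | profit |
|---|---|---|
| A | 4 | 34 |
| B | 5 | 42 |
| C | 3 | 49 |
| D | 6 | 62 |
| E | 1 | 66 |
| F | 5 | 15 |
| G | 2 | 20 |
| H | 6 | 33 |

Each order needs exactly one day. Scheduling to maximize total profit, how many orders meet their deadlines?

By profit: E(d1,66), D(d6,62), C(d3,49), B(d5,42), A(d4,34), H(d6,33), G(d2,20), F(d5,15)
E→slot 1; D→slot 6; C→slot 3; B→slot 5; A→slot 4; H→slot 2; G skipped; F skipped.
6 of 8 scheduled.

6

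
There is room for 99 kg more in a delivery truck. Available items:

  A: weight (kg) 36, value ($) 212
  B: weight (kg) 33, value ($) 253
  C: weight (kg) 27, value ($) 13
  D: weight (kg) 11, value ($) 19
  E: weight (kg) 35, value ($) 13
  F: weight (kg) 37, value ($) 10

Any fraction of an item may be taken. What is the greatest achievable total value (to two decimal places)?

Ratios (sorted): B 7.67, A 5.89, D 1.73, C 0.48, E 0.37, F 0.27
take B (33 @ 253); take A (36 @ 212); take D (11 @ 19); take 19/27 of C → 9.15. Capacity used 99/99.
Total value = 493.15

493.15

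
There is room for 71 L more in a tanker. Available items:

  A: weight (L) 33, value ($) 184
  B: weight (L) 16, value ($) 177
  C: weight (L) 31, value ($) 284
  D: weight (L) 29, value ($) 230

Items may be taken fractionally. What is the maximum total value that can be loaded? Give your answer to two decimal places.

651.34

Ratios (sorted): B 11.06, C 9.16, D 7.93, A 5.58
take B (16 @ 177); take C (31 @ 284); take 24/29 of D → 190.34. Capacity used 71/71.
Total value = 651.34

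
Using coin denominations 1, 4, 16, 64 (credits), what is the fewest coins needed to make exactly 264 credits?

Greedy: take as many of the largest coin as possible, then repeat with the remainder.
264 = 4×64 + 2×4
Total coins = 4 + 2 = 6

6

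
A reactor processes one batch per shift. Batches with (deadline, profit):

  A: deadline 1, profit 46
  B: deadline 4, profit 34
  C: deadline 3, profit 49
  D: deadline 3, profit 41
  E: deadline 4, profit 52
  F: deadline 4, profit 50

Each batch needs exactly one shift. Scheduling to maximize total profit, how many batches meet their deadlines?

Sort by profit descending; place each in the latest free slot ≤ its deadline.
By profit: E(d4,52), F(d4,50), C(d3,49), A(d1,46), D(d3,41), B(d4,34)
E→slot 4; F→slot 3; C→slot 2; A→slot 1; D skipped; B skipped.
4 of 6 scheduled.

4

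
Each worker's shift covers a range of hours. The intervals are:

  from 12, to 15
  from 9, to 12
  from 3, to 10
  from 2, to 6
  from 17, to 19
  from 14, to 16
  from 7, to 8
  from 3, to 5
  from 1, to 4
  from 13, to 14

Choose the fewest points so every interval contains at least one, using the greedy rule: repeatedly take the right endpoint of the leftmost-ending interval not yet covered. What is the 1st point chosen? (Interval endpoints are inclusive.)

By right end: [1,4]  [3,5]  [2,6]  [7,8]  [3,10]  [9,12]  [13,14]  [12,15]  [14,16]  [17,19]
[1,4] uncovered → point at 4; [7,8] uncovered → point at 8; [9,12] uncovered → point at 12; [13,14] uncovered → point at 14; [17,19] uncovered → point at 19.
Points: 4, 8, 12, 14, 19 (5 total).

4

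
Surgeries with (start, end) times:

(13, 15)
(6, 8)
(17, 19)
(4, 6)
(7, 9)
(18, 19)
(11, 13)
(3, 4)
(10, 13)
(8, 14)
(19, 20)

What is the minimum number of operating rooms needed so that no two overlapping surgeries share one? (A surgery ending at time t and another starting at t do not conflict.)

3

The answer is the maximum number of intervals overlapping at any instant.
starts: [3, 4, 6, 7, 8, 10, 11, 13, 17, 18, 19]
ends:   [4, 6, 8, 9, 13, 13, 14, 15, 19, 19, 20]
s3→1 e4→0 s4→1 e6→0 s6→1 s7→2 e8→1 s8→2 e9→1 s10→2 s11→3  — peak 3.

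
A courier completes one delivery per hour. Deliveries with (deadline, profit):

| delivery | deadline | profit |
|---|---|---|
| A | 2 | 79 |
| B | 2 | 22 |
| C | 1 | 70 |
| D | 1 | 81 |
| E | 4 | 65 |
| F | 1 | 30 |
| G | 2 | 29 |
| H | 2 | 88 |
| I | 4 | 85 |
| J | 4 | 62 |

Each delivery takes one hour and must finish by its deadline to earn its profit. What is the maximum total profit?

319

Take jobs in profit order; each goes to the latest open slot no later than its deadline.
Profit order: H=88 I=85 D=81 A=79 C=70 E=65 J=62 F=30 G=29 B=22
Assign: H→slot 2, I→slot 4, D→slot 1, A skipped, C skipped, E→slot 3, J skipped, F skipped, G skipped, B skipped.
Slots: [1:D] [2:H] [3:E] [4:I]
Profit = 81 + 88 + 65 + 85 = 319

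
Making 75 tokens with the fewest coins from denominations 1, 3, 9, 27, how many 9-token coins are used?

2

Greedy: take as many of the largest coin as possible, then repeat with the remainder.
75 = 2×27 + 2×9 + 1×3
Count of 9: 2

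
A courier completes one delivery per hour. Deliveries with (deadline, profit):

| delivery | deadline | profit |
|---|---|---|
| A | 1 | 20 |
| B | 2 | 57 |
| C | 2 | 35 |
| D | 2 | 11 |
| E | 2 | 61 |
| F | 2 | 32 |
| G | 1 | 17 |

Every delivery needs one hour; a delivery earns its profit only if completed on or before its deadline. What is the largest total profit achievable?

118

By profit: E(d2,61), B(d2,57), C(d2,35), F(d2,32), A(d1,20), G(d1,17), D(d2,11)
E→slot 2; B→slot 1; C skipped; F skipped; A skipped; G skipped; D skipped.
Profit = 57 + 61 = 118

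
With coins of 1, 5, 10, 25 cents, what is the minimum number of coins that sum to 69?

Use the largest denomination that fits, subtract, and repeat.
69 = 2×25 + 1×10 + 1×5 + 4×1
Total coins = 2 + 1 + 1 + 4 = 8

8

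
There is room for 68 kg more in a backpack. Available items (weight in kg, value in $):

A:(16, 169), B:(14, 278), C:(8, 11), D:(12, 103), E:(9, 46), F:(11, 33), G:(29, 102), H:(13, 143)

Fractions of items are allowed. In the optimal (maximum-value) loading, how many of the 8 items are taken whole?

5

Sort by value per unit weight and fill in that order.
Ratios (sorted): B 19.86, H 11.00, A 10.56, D 8.58, E 5.11, G 3.52, F 3.00, C 1.38
take B (14 @ 278); take H (13 @ 143); take A (16 @ 169); take D (12 @ 103); take E (9 @ 46); take 4/29 of G → 14.07. Capacity used 68/68.
5 item(s) taken whole; one partial (take 4/29 of G).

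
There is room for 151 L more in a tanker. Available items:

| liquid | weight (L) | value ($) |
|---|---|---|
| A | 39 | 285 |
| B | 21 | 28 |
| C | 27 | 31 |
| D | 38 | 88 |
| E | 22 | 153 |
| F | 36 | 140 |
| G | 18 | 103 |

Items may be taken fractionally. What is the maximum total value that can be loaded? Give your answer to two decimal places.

764.37

Order: A (285/39=7.31) > E (153/22=6.95) > G (103/18=5.72) > F (140/36=3.89) > D (88/38=2.32) > B (28/21=1.33) > C (31/27=1.15)
Fill: take A (39 @ 285) → take E (22 @ 153) → take G (18 @ 103) → take F (36 @ 140) → take 36/38 of D → 83.37; 151/151 used.
Total value = 764.37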